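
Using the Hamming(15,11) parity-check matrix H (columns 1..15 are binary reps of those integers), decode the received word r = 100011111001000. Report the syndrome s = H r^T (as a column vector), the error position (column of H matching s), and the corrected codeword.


s = (1, 0, 0, 0)^T, error position = 8, corrected codeword c = 100011101001000

Compute s = H r^T mod 2 one row at a time:
  s_1 = 1 + 1 + 0 + 0 + 1 + 0 + 0 + 0 = 3 ≡ 1 (mod 2).
  s_2 = 0 + 1 + 1 + 1 + 1 + 0 + 0 + 0 = 4 ≡ 0 (mod 2).
  s_3 = 0 + 0 + 1 + 1 + 0 + 0 + 0 + 0 = 2 ≡ 0 (mod 2).
  s_4 = 1 + 0 + 1 + 1 + 1 + 0 + 0 + 0 = 4 ≡ 0 (mod 2).
s = (1, 0, 0, 0)^T — this equals column 8 of H (binary 1000), so error is at position 8.
Correct: flip bit 8 of r = 100011111001000 to get c = 100011101001000.


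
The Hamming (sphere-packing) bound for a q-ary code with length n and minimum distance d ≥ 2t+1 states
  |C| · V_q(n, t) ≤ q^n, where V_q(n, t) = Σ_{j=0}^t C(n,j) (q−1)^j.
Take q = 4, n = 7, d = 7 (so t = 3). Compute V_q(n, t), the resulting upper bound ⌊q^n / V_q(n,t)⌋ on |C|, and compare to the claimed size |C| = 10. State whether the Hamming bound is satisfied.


V_q(n, t) = 1156, q^n = 16384, Hamming bound = 14, |C| = 10 ≤ bound (satisfied).

Step 1: Compute V_q(n, t) = Σ_{j=0}^3 C(n, j) (q−1)^j.
  j = 0: C(7,0)·(3)^0 = 1·1 = 1.
  j = 1: C(7,1)·(3)^1 = 7·3 = 21.
  j = 2: C(7,2)·(3)^2 = 21·9 = 189.
  j = 3: C(7,3)·(3)^3 = 35·27 = 945.
  V_q(n, t) = 1 + 21 + 189 + 945 = 1156.
Step 2: q^n = 4^7 = 16384.
Step 3: Hamming bound ⌊q^n / V_q(n,t)⌋ = ⌊16384/1156⌋ = 14.
Step 4: Compare |C| = 10 to 14: satisfied.
The claimed |C| lies below the Hamming bound.


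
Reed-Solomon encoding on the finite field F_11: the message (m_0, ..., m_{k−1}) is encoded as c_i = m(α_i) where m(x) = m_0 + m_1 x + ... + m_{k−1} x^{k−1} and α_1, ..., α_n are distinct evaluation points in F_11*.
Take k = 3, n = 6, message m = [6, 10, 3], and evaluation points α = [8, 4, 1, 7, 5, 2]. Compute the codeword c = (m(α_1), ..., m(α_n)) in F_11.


c = [3, 6, 8, 3, 10, 5]

Message polynomial: m(x) = 6 + 10·x + 3·x^2 (mod 11).
For each evaluation point α_i, compute m(α_i) mod 11:
  α_1 = 8: Horner steps 3 → 1 → 3, so m(8) = 3.
  α_2 = 4: Horner steps 3 → 0 → 6, so m(4) = 6.
  α_3 = 1: Horner steps 3 → 2 → 8, so m(1) = 8.
  α_4 = 7: Horner steps 3 → 9 → 3, so m(7) = 3.
  α_5 = 5: Horner steps 3 → 3 → 10, so m(5) = 10.
  α_6 = 2: Horner steps 3 → 5 → 5, so m(2) = 5.
Codeword c = [3, 6, 8, 3, 10, 5] ∈ F_11^6.


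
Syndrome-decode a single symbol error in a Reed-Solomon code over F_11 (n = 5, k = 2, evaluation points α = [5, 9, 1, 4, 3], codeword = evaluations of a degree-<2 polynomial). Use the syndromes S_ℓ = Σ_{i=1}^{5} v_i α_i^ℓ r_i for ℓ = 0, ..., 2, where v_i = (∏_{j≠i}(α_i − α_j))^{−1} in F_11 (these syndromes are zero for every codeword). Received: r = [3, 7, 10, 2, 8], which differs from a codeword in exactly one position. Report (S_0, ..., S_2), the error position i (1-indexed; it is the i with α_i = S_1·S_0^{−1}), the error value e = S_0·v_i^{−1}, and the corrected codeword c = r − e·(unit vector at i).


S = (2, 6, 7), error at position 5, error magnitude e = 7, c = [3, 7, 10, 2, 1].

Step 1: column multipliers v_i = (∏_{j≠i}(α_i − α_j))^{−1} mod 11.
  i = 1 (α = 5): (5−9)(5−1)(5−4)(5−3) = (−4)·4·1·2 = −32 ≡ 1, so v_1 = 1^{−1} = 1 (mod 11).
  i = 2 (α = 9): (9−5)(9−1)(9−4)(9−3) = 4·8·5·6 = 960 ≡ 3, so v_2 = 3^{−1} = 4 (mod 11).
  i = 3 (α = 1): (1−5)(1−9)(1−4)(1−3) = (−4)·(−8)·(−3)·(−2) = 192 ≡ 5, so v_3 = 5^{−1} = 9 (mod 11).
  i = 4 (α = 4): (4−5)(4−9)(4−1)(4−3) = (−1)·(−5)·3·1 = 15 ≡ 4, so v_4 = 4^{−1} = 3 (mod 11).
  i = 5 (α = 3): (3−5)(3−9)(3−1)(3−4) = (−2)·(−6)·2·(−1) = −24 ≡ 9, so v_5 = 9^{−1} = 5 (mod 11).
  v = [1, 4, 9, 3, 5].
Step 2: syndromes of r = [3, 7, 10, 2, 8] (all sums mod 11).
  S_0 = Σ v_i r_i = 1·3 + 4·7 + 9·10 + 3·2 + 5·8 = 167 ≡ 2.
  S_1 = Σ v_i α_i r_i = 1·5·3 + 4·9·7 + 9·1·10 + 3·4·2 + 5·3·8 = 501 ≡ 6.
  α_i^2 mod 11 = [3, 4, 1, 5, 9].
  S_2 = Σ v_i α_i^2 r_i = 1·3·3 + 4·4·7 + 9·1·10 + 3·5·2 + 5·9·8 = 601 ≡ 7.
  S = (2, 6, 7) ≠ 0, so r is not a codeword (an error is present).
Step 3: locate the error. For a single error e at position i, S_ℓ = v_i·e·α_i^ℓ, so α_err = S_1/S_0.
  S_0^{−1} = 2^{−1} = 6 (mod 11), so α_err = 6·6 = 36 ≡ 3 = α_5. Error position i = 5.
  Consistency check: S_2/S_1 = 7·2 = 14 ≡ 3 = α_err ✓ (single-error assumption holds).
Step 4: error magnitude e = S_0/v_5 = S_0·∏_{j≠5}(α_5 − α_j) = 2·9 = 18 ≡ 7 (mod 11).
Step 5: correct position 5: c_5 = r_5 − e = 8 − 7 ≡ 1 (mod 11). Hence c = [3, 7, 10, 2, 1].
  Check: interpolating c through the α_i gives m(x) = 9 + 1·x (degree < 2) with m(α_i) = c_i for every i, so c is indeed a codeword.


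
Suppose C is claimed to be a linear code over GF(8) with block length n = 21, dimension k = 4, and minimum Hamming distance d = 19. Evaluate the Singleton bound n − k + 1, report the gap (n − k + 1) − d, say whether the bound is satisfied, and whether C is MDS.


Singleton RHS = n − k + 1 = 18, slack = -1, bound violated (no such code; not MDS).

Singleton bound: d ≤ n − k + 1.
Here n = 21, k = 4, so n − k + 1 = 18.
Given d = 19, check d ≤ 18: NO.
Slack = (n − k + 1) − d = -1.
The slack is negative: d = 19 exceeds n − k + 1 = 18 by 1, so the Singleton bound is violated and no linear [21, 4, 19]_8 code can exist. In particular it is not MDS (MDS requires d = n − k + 1 exactly).
Description: the claimed parameters are [21, 4, 19]_8; such a code would be impossible (violates the Singleton bound).


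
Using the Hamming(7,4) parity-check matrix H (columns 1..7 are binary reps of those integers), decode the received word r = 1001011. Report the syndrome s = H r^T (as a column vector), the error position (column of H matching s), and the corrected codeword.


s = (1, 0, 0)^T, error position = 4, corrected codeword c = 1000011

Compute s = H r^T mod 2 one row at a time:
  s_1 = 1 + 0 + 1 + 1 = 3 ≡ 1 (mod 2).
  s_2 = 0 + 0 + 1 + 1 = 2 ≡ 0 (mod 2).
  s_3 = 1 + 0 + 0 + 1 = 2 ≡ 0 (mod 2).
s = (1, 0, 0)^T — this equals column 4 of H (binary 100), so error is at position 4.
Correct: flip bit 4 of r = 1001011 to get c = 1000011.


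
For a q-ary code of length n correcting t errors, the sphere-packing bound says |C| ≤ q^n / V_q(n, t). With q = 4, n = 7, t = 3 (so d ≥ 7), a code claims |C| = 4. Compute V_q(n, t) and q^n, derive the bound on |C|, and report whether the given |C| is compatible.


V_q(n, t) = 1156, q^n = 16384, Hamming bound = 14, |C| = 4 ≤ bound (satisfied).

Step 1: Compute V_q(n, t) = Σ_{j=0}^3 C(n, j) (q−1)^j.
  j = 0: C(7,0)·(3)^0 = 1·1 = 1.
  j = 1: C(7,1)·(3)^1 = 7·3 = 21.
  j = 2: C(7,2)·(3)^2 = 21·9 = 189.
  j = 3: C(7,3)·(3)^3 = 35·27 = 945.
  V_q(n, t) = 1 + 21 + 189 + 945 = 1156.
Step 2: q^n = 4^7 = 16384.
Step 3: Hamming bound ⌊q^n / V_q(n,t)⌋ = ⌊16384/1156⌋ = 14.
Step 4: Compare |C| = 4 to 14: satisfied.
The claimed |C| lies below the Hamming bound.


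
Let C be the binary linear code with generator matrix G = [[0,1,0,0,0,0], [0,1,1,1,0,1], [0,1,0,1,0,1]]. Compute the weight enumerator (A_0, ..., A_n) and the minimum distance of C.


Weight distribution: A_0 = 1, A_1 = 2, A_2 = 2, A_3 = 2, A_4 = 1. Minimum distance d = 1.

Enumerate all 2^3 = 8 messages m ∈ F_2^3.
For each, compute codeword c = mG in F_2^6, then tally its weight.
  m = 000 → c = 000000, weight = 0.
  m = 100 → c = 010000, weight = 1.
  m = 010 → c = 011101, weight = 4.
  m = 110 → c = 001101, weight = 3.
  m = 001 → c = 010101, weight = 3.
  m = 101 → c = 000101, weight = 2.
  m = 011 → c = 001000, weight = 1.
  m = 111 → c = 011000, weight = 2.
Tally weights:
  weight 0: 1 codewords.
  weight 1: 2 codewords.
  weight 2: 2 codewords.
  weight 3: 2 codewords.
  weight 4: 1 codewords.
Minimum distance d = smallest w > 0 with A_w > 0 = 1.
Sanity: Σ A_w = 8 = 2^3 = 8 ✓.


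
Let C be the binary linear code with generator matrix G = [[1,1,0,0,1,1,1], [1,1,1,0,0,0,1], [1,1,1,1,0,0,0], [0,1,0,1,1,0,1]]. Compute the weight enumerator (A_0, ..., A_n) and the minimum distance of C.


Weight distribution: A_0 = 1, A_2 = 2, A_3 = 4, A_4 = 5, A_5 = 4. Minimum distance d = 2.

Enumerate all 2^4 = 16 messages m ∈ F_2^4.
For each, compute codeword c = mG in F_2^7, then tally its weight.
  m = 0000 → c = 0000000, weight = 0.
  m = 1000 → c = 1100111, weight = 5.
  m = 0100 → c = 1110001, weight = 4.
  m = 1100 → c = 0010110, weight = 3.
  m = 0010 → c = 1111000, weight = 4.
  m = 1010 → c = 0011111, weight = 5.
  m = 0110 → c = 0001001, weight = 2.
  m = 1110 → c = 1101110, weight = 5.
  m = 0001 → c = 0101101, weight = 4.
  m = 1001 → c = 1001010, weight = 3.
  m = 0101 → c = 1011100, weight = 4.
  m = 1101 → c = 0111011, weight = 5.
  m = 0011 → c = 1010101, weight = 4.
  m = 1011 → c = 0110010, weight = 3.
  m = 0111 → c = 0100100, weight = 2.
  m = 1111 → c = 1000011, weight = 3.
Tally weights:
  weight 0: 1 codewords.
  weight 2: 2 codewords.
  weight 3: 4 codewords.
  weight 4: 5 codewords.
  weight 5: 4 codewords.
Minimum distance d = smallest w > 0 with A_w > 0 = 2.
Sanity: Σ A_w = 16 = 2^4 = 16 ✓.


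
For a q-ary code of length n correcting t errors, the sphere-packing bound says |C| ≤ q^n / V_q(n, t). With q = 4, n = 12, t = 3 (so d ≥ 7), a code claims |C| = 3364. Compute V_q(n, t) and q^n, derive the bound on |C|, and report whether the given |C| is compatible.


V_q(n, t) = 6571, q^n = 16777216, Hamming bound = 2553, |C| = 3364 > bound (violated).

Step 1: Compute V_q(n, t) = Σ_{j=0}^3 C(n, j) (q−1)^j.
  j = 0: C(12,0)·(3)^0 = 1·1 = 1.
  j = 1: C(12,1)·(3)^1 = 12·3 = 36.
  j = 2: C(12,2)·(3)^2 = 66·9 = 594.
  j = 3: C(12,3)·(3)^3 = 220·27 = 5940.
  V_q(n, t) = 1 + 36 + 594 + 5940 = 6571.
Step 2: q^n = 4^12 = 16777216.
Step 3: Hamming bound ⌊q^n / V_q(n,t)⌋ = ⌊16777216/6571⌋ = 2553.
Step 4: Compare |C| = 3364 to 2553: violated.
The claimed |C| lies above the Hamming bound, so no 4-ary code of length 12 with d ≥ 7 can have 3364 codewords.


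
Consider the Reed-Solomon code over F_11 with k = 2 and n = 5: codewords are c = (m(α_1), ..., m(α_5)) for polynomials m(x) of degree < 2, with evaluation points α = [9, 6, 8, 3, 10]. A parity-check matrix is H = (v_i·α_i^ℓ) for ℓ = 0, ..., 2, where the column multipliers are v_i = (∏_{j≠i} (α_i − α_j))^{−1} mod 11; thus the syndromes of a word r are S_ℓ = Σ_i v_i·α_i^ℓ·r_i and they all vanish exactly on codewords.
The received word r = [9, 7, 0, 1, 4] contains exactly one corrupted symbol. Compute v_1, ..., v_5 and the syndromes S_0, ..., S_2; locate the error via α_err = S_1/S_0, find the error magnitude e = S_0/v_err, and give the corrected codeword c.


S = (10, 2, 7), error at position 1, error magnitude e = 7, c = [2, 7, 0, 1, 4].

Step 1: column multipliers v_i = (∏_{j≠i}(α_i − α_j))^{−1} mod 11.
  i = 1 (α = 9): (9−6)(9−8)(9−3)(9−10) = 3·1·6·(−1) = −18 ≡ 4, so v_1 = 4^{−1} = 3 (mod 11).
  i = 2 (α = 6): (6−9)(6−8)(6−3)(6−10) = (−3)·(−2)·3·(−4) = −72 ≡ 5, so v_2 = 5^{−1} = 9 (mod 11).
  i = 3 (α = 8): (8−9)(8−6)(8−3)(8−10) = (−1)·2·5·(−2) = 20 ≡ 9, so v_3 = 9^{−1} = 5 (mod 11).
  i = 4 (α = 3): (3−9)(3−6)(3−8)(3−10) = (−6)·(−3)·(−5)·(−7) = 630 ≡ 3, so v_4 = 3^{−1} = 4 (mod 11).
  i = 5 (α = 10): (10−9)(10−6)(10−8)(10−3) = 1·4·2·7 = 56 ≡ 1, so v_5 = 1^{−1} = 1 (mod 11).
  v = [3, 9, 5, 4, 1].
Step 2: syndromes of r = [9, 7, 0, 1, 4] (all sums mod 11).
  S_0 = Σ v_i r_i = 3·9 + 9·7 + 5·0 + 4·1 + 1·4 = 98 ≡ 10.
  S_1 = Σ v_i α_i r_i = 3·9·9 + 9·6·7 + 5·8·0 + 4·3·1 + 1·10·4 = 673 ≡ 2.
  α_i^2 mod 11 = [4, 3, 9, 9, 1].
  S_2 = Σ v_i α_i^2 r_i = 3·4·9 + 9·3·7 + 5·9·0 + 4·9·1 + 1·1·4 = 337 ≡ 7.
  S = (10, 2, 7) ≠ 0, so r is not a codeword (an error is present).
Step 3: locate the error. For a single error e at position i, S_ℓ = v_i·e·α_i^ℓ, so α_err = S_1/S_0.
  S_0^{−1} = 10^{−1} = 10 (mod 11), so α_err = 2·10 = 20 ≡ 9 = α_1. Error position i = 1.
  Consistency check: S_2/S_1 = 7·6 = 42 ≡ 9 = α_err ✓ (single-error assumption holds).
Step 4: error magnitude e = S_0/v_1 = S_0·∏_{j≠1}(α_1 − α_j) = 10·4 = 40 ≡ 7 (mod 11).
Step 5: correct position 1: c_1 = r_1 − e = 9 − 7 ≡ 2 (mod 11). Hence c = [2, 7, 0, 1, 4].
  Check: interpolating c through the α_i gives m(x) = 6 + 2·x (degree < 2) with m(α_i) = c_i for every i, so c is indeed a codeword.


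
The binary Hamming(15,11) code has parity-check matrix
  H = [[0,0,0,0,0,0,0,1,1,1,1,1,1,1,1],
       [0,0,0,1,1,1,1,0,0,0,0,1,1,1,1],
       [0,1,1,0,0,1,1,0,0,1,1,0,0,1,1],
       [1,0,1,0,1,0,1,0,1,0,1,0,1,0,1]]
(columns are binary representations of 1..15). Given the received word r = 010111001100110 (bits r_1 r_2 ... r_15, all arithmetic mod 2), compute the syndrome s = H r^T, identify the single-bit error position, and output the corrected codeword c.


s = (0, 1, 0, 1)^T, error position = 5, corrected codeword c = 010101001100110

Compute s = H r^T mod 2 one row at a time:
  s_1 = 0 + 1 + 1 + 0 + 0 + 1 + 1 + 0 = 4 ≡ 0 (mod 2).
  s_2 = 1 + 1 + 1 + 0 + 0 + 1 + 1 + 0 = 5 ≡ 1 (mod 2).
  s_3 = 1 + 0 + 1 + 0 + 1 + 0 + 1 + 0 = 4 ≡ 0 (mod 2).
  s_4 = 0 + 0 + 1 + 0 + 1 + 0 + 1 + 0 = 3 ≡ 1 (mod 2).
s = (0, 1, 0, 1)^T — this equals column 5 of H (binary 0101), so error is at position 5.
Correct: flip bit 5 of r = 010111001100110 to get c = 010101001100110.


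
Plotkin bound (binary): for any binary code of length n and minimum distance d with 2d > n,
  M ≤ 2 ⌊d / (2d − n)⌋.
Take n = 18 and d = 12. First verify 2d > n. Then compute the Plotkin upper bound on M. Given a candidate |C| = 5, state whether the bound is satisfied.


Plotkin bound M ≤ 4; given |C| = 5 > bound (violated).

Check applicability: 2d = 24, n = 18.
2d − n = 6 > 0, so Plotkin applies.
Compute d/(2d−n) = 12/6 ≈ 2.0000.
⌊d/(2d−n)⌋ = 2.
Plotkin bound: M ≤ 2·2 = 4.
Given |C| = 5, check: VIOLATED.
This |C| is above the Plotkin bound, so no binary code with n = 18, d = 12 and 5 codewords exists.


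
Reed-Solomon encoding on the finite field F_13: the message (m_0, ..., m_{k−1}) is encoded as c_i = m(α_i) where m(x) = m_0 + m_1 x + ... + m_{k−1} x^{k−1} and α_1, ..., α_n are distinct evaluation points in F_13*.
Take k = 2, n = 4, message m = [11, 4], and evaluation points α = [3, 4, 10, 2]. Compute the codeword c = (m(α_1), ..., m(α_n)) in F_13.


c = [10, 1, 12, 6]

Message polynomial: m(x) = 11 + 4·x (mod 13).
For each evaluation point α_i, compute m(α_i) mod 13:
  α_1 = 3: Horner steps 4 → 10, so m(3) = 10.
  α_2 = 4: Horner steps 4 → 1, so m(4) = 1.
  α_3 = 10: Horner steps 4 → 12, so m(10) = 12.
  α_4 = 2: Horner steps 4 → 6, so m(2) = 6.
Codeword c = [10, 1, 12, 6] ∈ F_13^4.


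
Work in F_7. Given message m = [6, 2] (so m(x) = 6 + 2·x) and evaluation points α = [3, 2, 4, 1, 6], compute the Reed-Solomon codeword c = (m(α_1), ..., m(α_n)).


c = [5, 3, 0, 1, 4]

Message polynomial: m(x) = 6 + 2·x (mod 7).
For each evaluation point α_i, compute m(α_i) mod 7:
  α_1 = 3: Horner steps 2 → 5, so m(3) = 5.
  α_2 = 2: Horner steps 2 → 3, so m(2) = 3.
  α_3 = 4: Horner steps 2 → 0, so m(4) = 0.
  α_4 = 1: Horner steps 2 → 1, so m(1) = 1.
  α_5 = 6: Horner steps 2 → 4, so m(6) = 4.
Codeword c = [5, 3, 0, 1, 4] ∈ F_7^5.


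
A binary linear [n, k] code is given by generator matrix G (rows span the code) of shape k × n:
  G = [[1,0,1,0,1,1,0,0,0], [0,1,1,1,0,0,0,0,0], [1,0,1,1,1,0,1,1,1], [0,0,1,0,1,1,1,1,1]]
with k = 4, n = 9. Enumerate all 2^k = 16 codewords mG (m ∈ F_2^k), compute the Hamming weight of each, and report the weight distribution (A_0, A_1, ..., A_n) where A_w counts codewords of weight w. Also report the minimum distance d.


Weight distribution: A_0 = 1, A_2 = 1, A_3 = 3, A_4 = 3, A_5 = 2, A_6 = 3, A_7 = 3. Minimum distance d = 2.

Enumerate all 2^4 = 16 messages m ∈ F_2^4.
For each, compute codeword c = mG in F_2^9, then tally its weight.
  m = 0000 → c = 000000000, weight = 0.
  m = 1000 → c = 101011000, weight = 4.
  m = 0100 → c = 011100000, weight = 3.
  m = 1100 → c = 110111000, weight = 5.
  m = 0010 → c = 101110111, weight = 7.
  m = 1010 → c = 000101111, weight = 5.
  m = 0110 → c = 110010111, weight = 6.
  m = 1110 → c = 011001111, weight = 6.
  m = 0001 → c = 001011111, weight = 6.
  m = 1001 → c = 100000111, weight = 4.
  m = 0101 → c = 010111111, weight = 7.
  m = 1101 → c = 111100111, weight = 7.
  m = 0011 → c = 100101000, weight = 3.
  m = 1011 → c = 001110000, weight = 3.
  m = 0111 → c = 111001000, weight = 4.
  m = 1111 → c = 010010000, weight = 2.
Tally weights:
  weight 0: 1 codewords.
  weight 2: 1 codewords.
  weight 3: 3 codewords.
  weight 4: 3 codewords.
  weight 5: 2 codewords.
  weight 6: 3 codewords.
  weight 7: 3 codewords.
Minimum distance d = smallest w > 0 with A_w > 0 = 2.
Sanity: Σ A_w = 16 = 2^4 = 16 ✓.


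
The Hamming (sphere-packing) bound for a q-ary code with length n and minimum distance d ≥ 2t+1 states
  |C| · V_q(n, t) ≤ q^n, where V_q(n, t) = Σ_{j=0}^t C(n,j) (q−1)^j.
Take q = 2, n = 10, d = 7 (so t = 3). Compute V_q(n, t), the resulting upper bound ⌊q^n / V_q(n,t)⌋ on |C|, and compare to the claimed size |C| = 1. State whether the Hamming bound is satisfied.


V_q(n, t) = 176, q^n = 1024, Hamming bound = 5, |C| = 1 ≤ bound (satisfied).

Step 1: Compute V_q(n, t) = Σ_{j=0}^3 C(n, j) (q−1)^j.
  j = 0: C(10,0)·(1)^0 = 1·1 = 1.
  j = 1: C(10,1)·(1)^1 = 10·1 = 10.
  j = 2: C(10,2)·(1)^2 = 45·1 = 45.
  j = 3: C(10,3)·(1)^3 = 120·1 = 120.
  V_q(n, t) = 1 + 10 + 45 + 120 = 176.
Step 2: q^n = 2^10 = 1024.
Step 3: Hamming bound ⌊q^n / V_q(n,t)⌋ = ⌊1024/176⌋ = 5.
Step 4: Compare |C| = 1 to 5: satisfied.
The claimed |C| lies below the Hamming bound.


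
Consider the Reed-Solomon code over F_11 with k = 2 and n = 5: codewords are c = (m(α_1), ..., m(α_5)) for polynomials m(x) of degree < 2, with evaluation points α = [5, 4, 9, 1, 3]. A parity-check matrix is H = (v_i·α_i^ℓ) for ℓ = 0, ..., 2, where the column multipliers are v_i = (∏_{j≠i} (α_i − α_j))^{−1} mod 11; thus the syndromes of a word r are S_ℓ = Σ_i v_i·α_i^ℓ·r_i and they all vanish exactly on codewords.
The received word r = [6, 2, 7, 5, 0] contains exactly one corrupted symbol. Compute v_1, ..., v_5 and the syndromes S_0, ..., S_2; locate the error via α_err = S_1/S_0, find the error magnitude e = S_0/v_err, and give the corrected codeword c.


S = (8, 10, 7), error at position 2, error magnitude e = 10, c = [6, 3, 7, 5, 0].

Step 1: column multipliers v_i = (∏_{j≠i}(α_i − α_j))^{−1} mod 11.
  i = 1 (α = 5): (5−4)(5−9)(5−1)(5−3) = 1·(−4)·4·2 = −32 ≡ 1, so v_1 = 1^{−1} = 1 (mod 11).
  i = 2 (α = 4): (4−5)(4−9)(4−1)(4−3) = (−1)·(−5)·3·1 = 15 ≡ 4, so v_2 = 4^{−1} = 3 (mod 11).
  i = 3 (α = 9): (9−5)(9−4)(9−1)(9−3) = 4·5·8·6 = 960 ≡ 3, so v_3 = 3^{−1} = 4 (mod 11).
  i = 4 (α = 1): (1−5)(1−4)(1−9)(1−3) = (−4)·(−3)·(−8)·(−2) = 192 ≡ 5, so v_4 = 5^{−1} = 9 (mod 11).
  i = 5 (α = 3): (3−5)(3−4)(3−9)(3−1) = (−2)·(−1)·(−6)·2 = −24 ≡ 9, so v_5 = 9^{−1} = 5 (mod 11).
  v = [1, 3, 4, 9, 5].
Step 2: syndromes of r = [6, 2, 7, 5, 0] (all sums mod 11).
  S_0 = Σ v_i r_i = 1·6 + 3·2 + 4·7 + 9·5 + 5·0 = 85 ≡ 8.
  S_1 = Σ v_i α_i r_i = 1·5·6 + 3·4·2 + 4·9·7 + 9·1·5 + 5·3·0 = 351 ≡ 10.
  α_i^2 mod 11 = [3, 5, 4, 1, 9].
  S_2 = Σ v_i α_i^2 r_i = 1·3·6 + 3·5·2 + 4·4·7 + 9·1·5 + 5·9·0 = 205 ≡ 7.
  S = (8, 10, 7) ≠ 0, so r is not a codeword (an error is present).
Step 3: locate the error. For a single error e at position i, S_ℓ = v_i·e·α_i^ℓ, so α_err = S_1/S_0.
  S_0^{−1} = 8^{−1} = 7 (mod 11), so α_err = 10·7 = 70 ≡ 4 = α_2. Error position i = 2.
  Consistency check: S_2/S_1 = 7·10 = 70 ≡ 4 = α_err ✓ (single-error assumption holds).
Step 4: error magnitude e = S_0/v_2 = S_0·∏_{j≠2}(α_2 − α_j) = 8·4 = 32 ≡ 10 (mod 11).
Step 5: correct position 2: c_2 = r_2 − e = 2 − 10 ≡ 3 (mod 11). Hence c = [6, 3, 7, 5, 0].
  Check: interpolating c through the α_i gives m(x) = 2 + 3·x (degree < 2) with m(α_i) = c_i for every i, so c is indeed a codeword.


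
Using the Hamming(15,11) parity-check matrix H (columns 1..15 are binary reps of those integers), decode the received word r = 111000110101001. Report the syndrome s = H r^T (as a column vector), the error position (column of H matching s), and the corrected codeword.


s = (0, 1, 1, 0)^T, error position = 6, corrected codeword c = 111001110101001

Compute s = H r^T mod 2 one row at a time:
  s_1 = 1 + 0 + 1 + 0 + 1 + 0 + 0 + 1 = 4 ≡ 0 (mod 2).
  s_2 = 0 + 0 + 0 + 1 + 1 + 0 + 0 + 1 = 3 ≡ 1 (mod 2).
  s_3 = 1 + 1 + 0 + 1 + 1 + 0 + 0 + 1 = 5 ≡ 1 (mod 2).
  s_4 = 1 + 1 + 0 + 1 + 0 + 0 + 0 + 1 = 4 ≡ 0 (mod 2).
s = (0, 1, 1, 0)^T — this equals column 6 of H (binary 0110), so error is at position 6.
Correct: flip bit 6 of r = 111000110101001 to get c = 111001110101001.


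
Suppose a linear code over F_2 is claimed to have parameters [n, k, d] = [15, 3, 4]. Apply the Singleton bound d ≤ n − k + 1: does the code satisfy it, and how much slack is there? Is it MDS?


Singleton RHS = n − k + 1 = 13, slack = 9, bound satisfied, not MDS.

Singleton bound: d ≤ n − k + 1.
Here n = 15, k = 3, so n − k + 1 = 13.
Given d = 4, check d ≤ 13: YES.
Slack = (n − k + 1) − d = 9.
The code is NOT MDS (slack = 9 > 0).
Description: the claimed parameters are [15, 3, 4]_2; such a code would be non-MDS.


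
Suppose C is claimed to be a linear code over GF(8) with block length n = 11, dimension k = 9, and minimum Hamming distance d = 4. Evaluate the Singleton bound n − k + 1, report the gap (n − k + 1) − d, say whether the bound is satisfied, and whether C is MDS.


Singleton RHS = n − k + 1 = 3, slack = -1, bound violated (no such code; not MDS).

Singleton bound: d ≤ n − k + 1.
Here n = 11, k = 9, so n − k + 1 = 3.
Given d = 4, check d ≤ 3: NO.
Slack = (n − k + 1) − d = -1.
The slack is negative: d = 4 exceeds n − k + 1 = 3 by 1, so the Singleton bound is violated and no linear [11, 9, 4]_8 code can exist. In particular it is not MDS (MDS requires d = n − k + 1 exactly).
Description: the claimed parameters are [11, 9, 4]_8; such a code would be impossible (violates the Singleton bound).


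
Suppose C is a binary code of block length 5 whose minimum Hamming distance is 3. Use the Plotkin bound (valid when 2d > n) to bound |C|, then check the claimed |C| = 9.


Plotkin bound M ≤ 6; given |C| = 9 > bound (violated).

Check applicability: 2d = 6, n = 5.
2d − n = 1 > 0, so Plotkin applies.
Compute d/(2d−n) = 3/1 ≈ 3.0000.
⌊d/(2d−n)⌋ = 3.
Plotkin bound: M ≤ 2·3 = 6.
Given |C| = 9, check: VIOLATED.
This |C| is above the Plotkin bound, so no binary code with n = 5, d = 3 and 9 codewords exists.


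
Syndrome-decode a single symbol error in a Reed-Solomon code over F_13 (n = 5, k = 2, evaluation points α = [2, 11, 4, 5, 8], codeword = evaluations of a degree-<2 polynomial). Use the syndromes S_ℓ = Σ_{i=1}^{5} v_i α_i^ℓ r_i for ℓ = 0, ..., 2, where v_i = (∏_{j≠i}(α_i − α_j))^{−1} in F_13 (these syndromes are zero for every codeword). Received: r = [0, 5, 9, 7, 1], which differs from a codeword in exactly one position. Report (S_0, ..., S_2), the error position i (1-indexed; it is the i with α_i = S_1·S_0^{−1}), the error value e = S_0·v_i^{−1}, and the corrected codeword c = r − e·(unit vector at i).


S = (12, 2, 9), error at position 2, error magnitude e = 10, c = [0, 8, 9, 7, 1].

Step 1: column multipliers v_i = (∏_{j≠i}(α_i − α_j))^{−1} mod 13.
  i = 1 (α = 2): (2−11)(2−4)(2−5)(2−8) = (−9)·(−2)·(−3)·(−6) = 324 ≡ 12, so v_1 = 12^{−1} = 12 (mod 13).
  i = 2 (α = 11): (11−2)(11−4)(11−5)(11−8) = 9·7·6·3 = 1134 ≡ 3, so v_2 = 3^{−1} = 9 (mod 13).
  i = 3 (α = 4): (4−2)(4−11)(4−5)(4−8) = 2·(−7)·(−1)·(−4) = −56 ≡ 9, so v_3 = 9^{−1} = 3 (mod 13).
  i = 4 (α = 5): (5−2)(5−11)(5−4)(5−8) = 3·(−6)·1·(−3) = 54 ≡ 2, so v_4 = 2^{−1} = 7 (mod 13).
  i = 5 (α = 8): (8−2)(8−11)(8−4)(8−5) = 6·(−3)·4·3 = −216 ≡ 5, so v_5 = 5^{−1} = 8 (mod 13).
  v = [12, 9, 3, 7, 8].
Step 2: syndromes of r = [0, 5, 9, 7, 1] (all sums mod 13).
  S_0 = Σ v_i r_i = 12·0 + 9·5 + 3·9 + 7·7 + 8·1 = 129 ≡ 12.
  S_1 = Σ v_i α_i r_i = 12·2·0 + 9·11·5 + 3·4·9 + 7·5·7 + 8·8·1 = 912 ≡ 2.
  α_i^2 mod 13 = [4, 4, 3, 12, 12].
  S_2 = Σ v_i α_i^2 r_i = 12·4·0 + 9·4·5 + 3·3·9 + 7·12·7 + 8·12·1 = 945 ≡ 9.
  S = (12, 2, 9) ≠ 0, so r is not a codeword (an error is present).
Step 3: locate the error. For a single error e at position i, S_ℓ = v_i·e·α_i^ℓ, so α_err = S_1/S_0.
  S_0^{−1} = 12^{−1} = 12 (mod 13), so α_err = 2·12 = 24 ≡ 11 = α_2. Error position i = 2.
  Consistency check: S_2/S_1 = 9·7 = 63 ≡ 11 = α_err ✓ (single-error assumption holds).
Step 4: error magnitude e = S_0/v_2 = S_0·∏_{j≠2}(α_2 − α_j) = 12·3 = 36 ≡ 10 (mod 13).
Step 5: correct position 2: c_2 = r_2 − e = 5 − 10 ≡ 8 (mod 13). Hence c = [0, 8, 9, 7, 1].
  Check: interpolating c through the α_i gives m(x) = 4 + 11·x (degree < 2) with m(α_i) = c_i for every i, so c is indeed a codeword.


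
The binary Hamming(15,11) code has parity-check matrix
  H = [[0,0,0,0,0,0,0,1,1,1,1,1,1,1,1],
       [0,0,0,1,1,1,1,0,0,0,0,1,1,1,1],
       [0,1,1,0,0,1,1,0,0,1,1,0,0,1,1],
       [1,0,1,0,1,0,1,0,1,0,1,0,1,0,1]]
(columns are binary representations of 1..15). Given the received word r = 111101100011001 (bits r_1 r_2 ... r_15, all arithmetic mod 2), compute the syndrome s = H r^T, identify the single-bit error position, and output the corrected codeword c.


s = (1, 1, 0, 1)^T, error position = 13, corrected codeword c = 111101100011101

Compute s = H r^T mod 2 one row at a time:
  s_1 = 0 + 0 + 0 + 1 + 1 + 0 + 0 + 1 = 3 ≡ 1 (mod 2).
  s_2 = 1 + 0 + 1 + 1 + 1 + 0 + 0 + 1 = 5 ≡ 1 (mod 2).
  s_3 = 1 + 1 + 1 + 1 + 0 + 1 + 0 + 1 = 6 ≡ 0 (mod 2).
  s_4 = 1 + 1 + 0 + 1 + 0 + 1 + 0 + 1 = 5 ≡ 1 (mod 2).
s = (1, 1, 0, 1)^T — this equals column 13 of H (binary 1101), so error is at position 13.
Correct: flip bit 13 of r = 111101100011001 to get c = 111101100011101.


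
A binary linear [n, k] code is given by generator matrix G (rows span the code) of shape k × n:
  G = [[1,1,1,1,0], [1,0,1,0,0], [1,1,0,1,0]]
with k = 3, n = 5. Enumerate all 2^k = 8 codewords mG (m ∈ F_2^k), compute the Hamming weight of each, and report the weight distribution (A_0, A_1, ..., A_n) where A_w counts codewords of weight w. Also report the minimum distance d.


Weight distribution: A_0 = 1, A_1 = 2, A_2 = 2, A_3 = 2, A_4 = 1. Minimum distance d = 1.

Enumerate all 2^3 = 8 messages m ∈ F_2^3.
For each, compute codeword c = mG in F_2^5, then tally its weight.
  m = 000 → c = 00000, weight = 0.
  m = 100 → c = 11110, weight = 4.
  m = 010 → c = 10100, weight = 2.
  m = 110 → c = 01010, weight = 2.
  m = 001 → c = 11010, weight = 3.
  m = 101 → c = 00100, weight = 1.
  m = 011 → c = 01110, weight = 3.
  m = 111 → c = 10000, weight = 1.
Tally weights:
  weight 0: 1 codewords.
  weight 1: 2 codewords.
  weight 2: 2 codewords.
  weight 3: 2 codewords.
  weight 4: 1 codewords.
Minimum distance d = smallest w > 0 with A_w > 0 = 1.
Sanity: Σ A_w = 8 = 2^3 = 8 ✓.


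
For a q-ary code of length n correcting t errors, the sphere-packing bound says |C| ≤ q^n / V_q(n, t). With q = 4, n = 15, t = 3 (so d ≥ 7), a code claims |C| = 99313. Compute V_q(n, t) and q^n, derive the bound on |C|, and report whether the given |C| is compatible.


V_q(n, t) = 13276, q^n = 1073741824, Hamming bound = 80878, |C| = 99313 > bound (violated).

Step 1: Compute V_q(n, t) = Σ_{j=0}^3 C(n, j) (q−1)^j.
  j = 0: C(15,0)·(3)^0 = 1·1 = 1.
  j = 1: C(15,1)·(3)^1 = 15·3 = 45.
  j = 2: C(15,2)·(3)^2 = 105·9 = 945.
  j = 3: C(15,3)·(3)^3 = 455·27 = 12285.
  V_q(n, t) = 1 + 45 + 945 + 12285 = 13276.
Step 2: q^n = 4^15 = 1073741824.
Step 3: Hamming bound ⌊q^n / V_q(n,t)⌋ = ⌊1073741824/13276⌋ = 80878.
Step 4: Compare |C| = 99313 to 80878: violated.
The claimed |C| lies above the Hamming bound, so no 4-ary code of length 15 with d ≥ 7 can have 99313 codewords.


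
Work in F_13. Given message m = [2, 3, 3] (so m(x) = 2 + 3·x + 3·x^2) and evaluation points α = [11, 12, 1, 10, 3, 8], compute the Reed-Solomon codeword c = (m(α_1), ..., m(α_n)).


c = [8, 2, 8, 7, 12, 10]

Message polynomial: m(x) = 2 + 3·x + 3·x^2 (mod 13).
For each evaluation point α_i, compute m(α_i) mod 13:
  α_1 = 11: Horner steps 3 → 10 → 8, so m(11) = 8.
  α_2 = 12: Horner steps 3 → 0 → 2, so m(12) = 2.
  α_3 = 1: Horner steps 3 → 6 → 8, so m(1) = 8.
  α_4 = 10: Horner steps 3 → 7 → 7, so m(10) = 7.
  α_5 = 3: Horner steps 3 → 12 → 12, so m(3) = 12.
  α_6 = 8: Horner steps 3 → 1 → 10, so m(8) = 10.
Codeword c = [8, 2, 8, 7, 12, 10] ∈ F_13^6.


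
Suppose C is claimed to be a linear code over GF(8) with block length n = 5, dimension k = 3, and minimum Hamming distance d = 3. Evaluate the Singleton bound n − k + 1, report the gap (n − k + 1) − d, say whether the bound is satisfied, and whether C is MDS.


Singleton RHS = n − k + 1 = 3, slack = 0, bound satisfied, MDS.

Singleton bound: d ≤ n − k + 1.
Here n = 5, k = 3, so n − k + 1 = 3.
Given d = 3, check d ≤ 3: YES.
Slack = (n − k + 1) − d = 0.
The code is MDS (slack = 0).
Description: the claimed parameters are [5, 3, 3]_8; such a code would be MDS (meets Singleton bound).


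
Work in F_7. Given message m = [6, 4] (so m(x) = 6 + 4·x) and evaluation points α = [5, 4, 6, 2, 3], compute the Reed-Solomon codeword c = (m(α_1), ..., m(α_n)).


c = [5, 1, 2, 0, 4]

Message polynomial: m(x) = 6 + 4·x (mod 7).
For each evaluation point α_i, compute m(α_i) mod 7:
  α_1 = 5: Horner steps 4 → 5, so m(5) = 5.
  α_2 = 4: Horner steps 4 → 1, so m(4) = 1.
  α_3 = 6: Horner steps 4 → 2, so m(6) = 2.
  α_4 = 2: Horner steps 4 → 0, so m(2) = 0.
  α_5 = 3: Horner steps 4 → 4, so m(3) = 4.
Codeword c = [5, 1, 2, 0, 4] ∈ F_7^5.


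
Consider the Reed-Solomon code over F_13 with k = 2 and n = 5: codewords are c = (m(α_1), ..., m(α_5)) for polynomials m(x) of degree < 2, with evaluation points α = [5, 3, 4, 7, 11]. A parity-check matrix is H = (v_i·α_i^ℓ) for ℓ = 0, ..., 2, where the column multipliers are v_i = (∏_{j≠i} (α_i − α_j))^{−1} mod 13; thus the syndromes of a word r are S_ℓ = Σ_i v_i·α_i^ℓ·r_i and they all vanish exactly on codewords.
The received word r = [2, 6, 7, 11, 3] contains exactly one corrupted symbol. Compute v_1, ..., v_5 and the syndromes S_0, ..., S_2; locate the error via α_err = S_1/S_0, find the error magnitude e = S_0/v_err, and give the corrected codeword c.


S = (11, 5, 7), error at position 3, error magnitude e = 3, c = [2, 6, 4, 11, 3].

Step 1: column multipliers v_i = (∏_{j≠i}(α_i − α_j))^{−1} mod 13.
  i = 1 (α = 5): (5−3)(5−4)(5−7)(5−11) = 2·1·(−2)·(−6) = 24 ≡ 11, so v_1 = 11^{−1} = 6 (mod 13).
  i = 2 (α = 3): (3−5)(3−4)(3−7)(3−11) = (−2)·(−1)·(−4)·(−8) = 64 ≡ 12, so v_2 = 12^{−1} = 12 (mod 13).
  i = 3 (α = 4): (4−5)(4−3)(4−7)(4−11) = (−1)·1·(−3)·(−7) = −21 ≡ 5, so v_3 = 5^{−1} = 8 (mod 13).
  i = 4 (α = 7): (7−5)(7−3)(7−4)(7−11) = 2·4·3·(−4) = −96 ≡ 8, so v_4 = 8^{−1} = 5 (mod 13).
  i = 5 (α = 11): (11−5)(11−3)(11−4)(11−7) = 6·8·7·4 = 1344 ≡ 5, so v_5 = 5^{−1} = 8 (mod 13).
  v = [6, 12, 8, 5, 8].
Step 2: syndromes of r = [2, 6, 7, 11, 3] (all sums mod 13).
  S_0 = Σ v_i r_i = 6·2 + 12·6 + 8·7 + 5·11 + 8·3 = 219 ≡ 11.
  S_1 = Σ v_i α_i r_i = 6·5·2 + 12·3·6 + 8·4·7 + 5·7·11 + 8·11·3 = 1149 ≡ 5.
  α_i^2 mod 13 = [12, 9, 3, 10, 4].
  S_2 = Σ v_i α_i^2 r_i = 6·12·2 + 12·9·6 + 8·3·7 + 5·10·11 + 8·4·3 = 1606 ≡ 7.
  S = (11, 5, 7) ≠ 0, so r is not a codeword (an error is present).
Step 3: locate the error. For a single error e at position i, S_ℓ = v_i·e·α_i^ℓ, so α_err = S_1/S_0.
  S_0^{−1} = 11^{−1} = 6 (mod 13), so α_err = 5·6 = 30 ≡ 4 = α_3. Error position i = 3.
  Consistency check: S_2/S_1 = 7·8 = 56 ≡ 4 = α_err ✓ (single-error assumption holds).
Step 4: error magnitude e = S_0/v_3 = S_0·∏_{j≠3}(α_3 − α_j) = 11·5 = 55 ≡ 3 (mod 13).
Step 5: correct position 3: c_3 = r_3 − e = 7 − 3 ≡ 4 (mod 13). Hence c = [2, 6, 4, 11, 3].
  Check: interpolating c through the α_i gives m(x) = 12 + 11·x (degree < 2) with m(α_i) = c_i for every i, so c is indeed a codeword.


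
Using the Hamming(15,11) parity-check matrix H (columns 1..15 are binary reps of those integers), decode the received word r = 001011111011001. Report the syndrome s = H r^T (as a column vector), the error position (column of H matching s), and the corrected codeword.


s = (1, 1, 1, 0)^T, error position = 14, corrected codeword c = 001011111011011

Compute s = H r^T mod 2 one row at a time:
  s_1 = 1 + 1 + 0 + 1 + 1 + 0 + 0 + 1 = 5 ≡ 1 (mod 2).
  s_2 = 0 + 1 + 1 + 1 + 1 + 0 + 0 + 1 = 5 ≡ 1 (mod 2).
  s_3 = 0 + 1 + 1 + 1 + 0 + 1 + 0 + 1 = 5 ≡ 1 (mod 2).
  s_4 = 0 + 1 + 1 + 1 + 1 + 1 + 0 + 1 = 6 ≡ 0 (mod 2).
s = (1, 1, 1, 0)^T — this equals column 14 of H (binary 1110), so error is at position 14.
Correct: flip bit 14 of r = 001011111011001 to get c = 001011111011011.


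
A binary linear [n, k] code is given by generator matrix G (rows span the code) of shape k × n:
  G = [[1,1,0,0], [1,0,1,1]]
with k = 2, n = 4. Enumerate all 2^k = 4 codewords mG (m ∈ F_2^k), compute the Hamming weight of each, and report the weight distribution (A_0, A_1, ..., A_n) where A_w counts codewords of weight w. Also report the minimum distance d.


Weight distribution: A_0 = 1, A_2 = 1, A_3 = 2. Minimum distance d = 2.

Enumerate all 2^2 = 4 messages m ∈ F_2^2.
For each, compute codeword c = mG in F_2^4, then tally its weight.
  m = 00 → c = 0000, weight = 0.
  m = 10 → c = 1100, weight = 2.
  m = 01 → c = 1011, weight = 3.
  m = 11 → c = 0111, weight = 3.
Tally weights:
  weight 0: 1 codewords.
  weight 2: 1 codewords.
  weight 3: 2 codewords.
Minimum distance d = smallest w > 0 with A_w > 0 = 2.
Sanity: Σ A_w = 4 = 2^2 = 4 ✓.


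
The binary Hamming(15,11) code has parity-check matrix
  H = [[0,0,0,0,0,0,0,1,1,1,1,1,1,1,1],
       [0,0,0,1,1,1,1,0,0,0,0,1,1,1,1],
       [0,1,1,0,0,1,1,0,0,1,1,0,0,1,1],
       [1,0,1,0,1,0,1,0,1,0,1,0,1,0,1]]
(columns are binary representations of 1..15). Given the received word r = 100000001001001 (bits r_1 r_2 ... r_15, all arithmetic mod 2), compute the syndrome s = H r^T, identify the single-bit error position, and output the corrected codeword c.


s = (1, 0, 1, 1)^T, error position = 11, corrected codeword c = 100000001011001

Compute s = H r^T mod 2 one row at a time:
  s_1 = 0 + 1 + 0 + 0 + 1 + 0 + 0 + 1 = 3 ≡ 1 (mod 2).
  s_2 = 0 + 0 + 0 + 0 + 1 + 0 + 0 + 1 = 2 ≡ 0 (mod 2).
  s_3 = 0 + 0 + 0 + 0 + 0 + 0 + 0 + 1 = 1 ≡ 1 (mod 2).
  s_4 = 1 + 0 + 0 + 0 + 1 + 0 + 0 + 1 = 3 ≡ 1 (mod 2).
s = (1, 0, 1, 1)^T — this equals column 11 of H (binary 1011), so error is at position 11.
Correct: flip bit 11 of r = 100000001001001 to get c = 100000001011001.


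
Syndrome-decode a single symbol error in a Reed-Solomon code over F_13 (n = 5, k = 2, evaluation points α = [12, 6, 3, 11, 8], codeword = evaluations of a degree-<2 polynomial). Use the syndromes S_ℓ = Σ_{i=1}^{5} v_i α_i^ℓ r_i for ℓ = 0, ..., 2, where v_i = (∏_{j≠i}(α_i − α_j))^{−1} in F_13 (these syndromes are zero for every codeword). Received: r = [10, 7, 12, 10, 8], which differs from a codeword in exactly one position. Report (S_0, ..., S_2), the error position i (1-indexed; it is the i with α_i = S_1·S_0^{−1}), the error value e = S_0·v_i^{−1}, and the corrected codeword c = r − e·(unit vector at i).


S = (2, 9, 8), error at position 4, error magnitude e = 7, c = [10, 7, 12, 3, 8].

Step 1: column multipliers v_i = (∏_{j≠i}(α_i − α_j))^{−1} mod 13.
  i = 1 (α = 12): (12−6)(12−3)(12−11)(12−8) = 6·9·1·4 = 216 ≡ 8, so v_1 = 8^{−1} = 5 (mod 13).
  i = 2 (α = 6): (6−12)(6−3)(6−11)(6−8) = (−6)·3·(−5)·(−2) = −180 ≡ 2, so v_2 = 2^{−1} = 7 (mod 13).
  i = 3 (α = 3): (3−12)(3−6)(3−11)(3−8) = (−9)·(−3)·(−8)·(−5) = 1080 ≡ 1, so v_3 = 1^{−1} = 1 (mod 13).
  i = 4 (α = 11): (11−12)(11−6)(11−3)(11−8) = (−1)·5·8·3 = −120 ≡ 10, so v_4 = 10^{−1} = 4 (mod 13).
  i = 5 (α = 8): (8−12)(8−6)(8−3)(8−11) = (−4)·2·5·(−3) = 120 ≡ 3, so v_5 = 3^{−1} = 9 (mod 13).
  v = [5, 7, 1, 4, 9].
Step 2: syndromes of r = [10, 7, 12, 10, 8] (all sums mod 13).
  S_0 = Σ v_i r_i = 5·10 + 7·7 + 1·12 + 4·10 + 9·8 = 223 ≡ 2.
  S_1 = Σ v_i α_i r_i = 5·12·10 + 7·6·7 + 1·3·12 + 4·11·10 + 9·8·8 = 1946 ≡ 9.
  α_i^2 mod 13 = [1, 10, 9, 4, 12].
  S_2 = Σ v_i α_i^2 r_i = 5·1·10 + 7·10·7 + 1·9·12 + 4·4·10 + 9·12·8 = 1672 ≡ 8.
  S = (2, 9, 8) ≠ 0, so r is not a codeword (an error is present).
Step 3: locate the error. For a single error e at position i, S_ℓ = v_i·e·α_i^ℓ, so α_err = S_1/S_0.
  S_0^{−1} = 2^{−1} = 7 (mod 13), so α_err = 9·7 = 63 ≡ 11 = α_4. Error position i = 4.
  Consistency check: S_2/S_1 = 8·3 = 24 ≡ 11 = α_err ✓ (single-error assumption holds).
Step 4: error magnitude e = S_0/v_4 = S_0·∏_{j≠4}(α_4 − α_j) = 2·10 = 20 ≡ 7 (mod 13).
Step 5: correct position 4: c_4 = r_4 − e = 10 − 7 ≡ 3 (mod 13). Hence c = [10, 7, 12, 3, 8].
  Check: interpolating c through the α_i gives m(x) = 4 + 7·x (degree < 2) with m(α_i) = c_i for every i, so c is indeed a codeword.


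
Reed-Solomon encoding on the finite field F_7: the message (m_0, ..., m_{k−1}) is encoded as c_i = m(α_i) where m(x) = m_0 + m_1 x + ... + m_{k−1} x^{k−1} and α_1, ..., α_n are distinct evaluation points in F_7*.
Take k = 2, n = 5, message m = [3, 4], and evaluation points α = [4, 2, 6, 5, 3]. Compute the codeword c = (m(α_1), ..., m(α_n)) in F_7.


c = [5, 4, 6, 2, 1]

Message polynomial: m(x) = 3 + 4·x (mod 7).
For each evaluation point α_i, compute m(α_i) mod 7:
  α_1 = 4: Horner steps 4 → 5, so m(4) = 5.
  α_2 = 2: Horner steps 4 → 4, so m(2) = 4.
  α_3 = 6: Horner steps 4 → 6, so m(6) = 6.
  α_4 = 5: Horner steps 4 → 2, so m(5) = 2.
  α_5 = 3: Horner steps 4 → 1, so m(3) = 1.
Codeword c = [5, 4, 6, 2, 1] ∈ F_7^5.


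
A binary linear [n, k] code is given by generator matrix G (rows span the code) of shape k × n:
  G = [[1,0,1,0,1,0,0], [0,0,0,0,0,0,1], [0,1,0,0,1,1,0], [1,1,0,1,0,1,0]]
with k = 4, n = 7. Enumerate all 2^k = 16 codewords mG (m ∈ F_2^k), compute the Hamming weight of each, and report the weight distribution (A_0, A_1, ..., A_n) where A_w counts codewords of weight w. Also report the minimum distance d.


Weight distribution: A_0 = 1, A_1 = 1, A_2 = 1, A_3 = 4, A_4 = 5, A_5 = 3, A_6 = 1. Minimum distance d = 1.

Enumerate all 2^4 = 16 messages m ∈ F_2^4.
For each, compute codeword c = mG in F_2^7, then tally its weight.
  m = 0000 → c = 0000000, weight = 0.
  m = 1000 → c = 1010100, weight = 3.
  m = 0100 → c = 0000001, weight = 1.
  m = 1100 → c = 1010101, weight = 4.
  m = 0010 → c = 0100110, weight = 3.
  m = 1010 → c = 1110010, weight = 4.
  m = 0110 → c = 0100111, weight = 4.
  m = 1110 → c = 1110011, weight = 5.
  m = 0001 → c = 1101010, weight = 4.
  m = 1001 → c = 0111110, weight = 5.
  m = 0101 → c = 1101011, weight = 5.
  m = 1101 → c = 0111111, weight = 6.
  m = 0011 → c = 1001100, weight = 3.
  m = 1011 → c = 0011000, weight = 2.
  m = 0111 → c = 1001101, weight = 4.
  m = 1111 → c = 0011001, weight = 3.
Tally weights:
  weight 0: 1 codewords.
  weight 1: 1 codewords.
  weight 2: 1 codewords.
  weight 3: 4 codewords.
  weight 4: 5 codewords.
  weight 5: 3 codewords.
  weight 6: 1 codewords.
Minimum distance d = smallest w > 0 with A_w > 0 = 1.
Sanity: Σ A_w = 16 = 2^4 = 16 ✓.
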